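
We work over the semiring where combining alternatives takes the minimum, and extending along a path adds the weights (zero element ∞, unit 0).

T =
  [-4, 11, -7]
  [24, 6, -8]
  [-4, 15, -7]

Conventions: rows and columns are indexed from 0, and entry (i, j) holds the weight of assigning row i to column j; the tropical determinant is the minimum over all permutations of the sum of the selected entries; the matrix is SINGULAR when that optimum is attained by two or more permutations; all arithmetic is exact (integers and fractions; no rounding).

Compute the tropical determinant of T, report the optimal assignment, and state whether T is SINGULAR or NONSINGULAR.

σ = (0, 1, 2): (-4) + 6 + (-7) = -5
σ = (0, 2, 1): (-4) + (-8) + 15 = 3
σ = (1, 0, 2): 11 + 24 + (-7) = 28
σ = (1, 2, 0): 11 + (-8) + (-4) = -1
σ = (2, 0, 1): (-7) + 24 + 15 = 32
σ = (2, 1, 0): (-7) + 6 + (-4) = -5
Optimal value attained by: σ = (0, 1, 2).
Answer: det⊕(T) = -5; verdict: SINGULAR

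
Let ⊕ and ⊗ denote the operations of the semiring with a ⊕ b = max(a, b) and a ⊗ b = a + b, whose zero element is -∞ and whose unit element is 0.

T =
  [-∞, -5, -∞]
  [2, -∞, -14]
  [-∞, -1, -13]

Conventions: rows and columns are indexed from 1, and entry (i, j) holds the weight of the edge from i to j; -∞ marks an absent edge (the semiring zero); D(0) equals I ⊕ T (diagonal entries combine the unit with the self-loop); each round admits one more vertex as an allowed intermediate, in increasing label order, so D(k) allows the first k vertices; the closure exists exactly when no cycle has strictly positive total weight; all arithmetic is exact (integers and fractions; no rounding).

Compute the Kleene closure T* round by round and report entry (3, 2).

D(0):
  [0, -5, -∞]
  [2, 0, -14]
  [-∞, -1, 0]
D(1):
  [0, -5, -∞]
  [2, 0, -14]
  [-∞, -1, 0]
D(2):
  [0, -5, -19]
  [2, 0, -14]
  [1, -1, 0]
D(3):
  [0, -5, -19]
  [2, 0, -14]
  [1, -1, 0]
Answer: T*[3][2] = -1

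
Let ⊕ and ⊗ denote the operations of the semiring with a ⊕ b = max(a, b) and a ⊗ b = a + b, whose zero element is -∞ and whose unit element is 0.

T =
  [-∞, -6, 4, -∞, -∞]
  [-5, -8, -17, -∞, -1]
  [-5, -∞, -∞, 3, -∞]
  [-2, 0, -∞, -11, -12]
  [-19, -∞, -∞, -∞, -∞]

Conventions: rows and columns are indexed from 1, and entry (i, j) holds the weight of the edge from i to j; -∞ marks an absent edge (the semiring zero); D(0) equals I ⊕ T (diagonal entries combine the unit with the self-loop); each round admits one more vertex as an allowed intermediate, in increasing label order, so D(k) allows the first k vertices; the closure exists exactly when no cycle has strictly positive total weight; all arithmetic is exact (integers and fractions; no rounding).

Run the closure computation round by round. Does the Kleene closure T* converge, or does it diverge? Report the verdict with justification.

D(0):
  [0, -6, 4, -∞, -∞]
  [-5, 0, -17, -∞, -1]
  [-5, -∞, 0, 3, -∞]
  [-2, 0, -∞, 0, -12]
  [-19, -∞, -∞, -∞, 0]
D(1):
  [0, -6, 4, -∞, -∞]
  [-5, 0, -1, -∞, -1]
  [-5, -11, 0, 3, -∞]
  [-2, 0, 2, 0, -12]
  [-19, -25, -15, -∞, 0]
D(2):
  [0, -6, 4, -∞, -7]
  [-5, 0, -1, -∞, -1]
  [-5, -11, 0, 3, -12]
  [-2, 0, 2, 0, -1]
  [-19, -25, -15, -∞, 0]
Detection: at round 3, diagonal entry (4, 4) turns strictly positive.
Key observation: the cycle 4->1->3->4 has total weight (-2) + 4 + 3, which is strictly positive.
Answer: DIVERGES — positive cycle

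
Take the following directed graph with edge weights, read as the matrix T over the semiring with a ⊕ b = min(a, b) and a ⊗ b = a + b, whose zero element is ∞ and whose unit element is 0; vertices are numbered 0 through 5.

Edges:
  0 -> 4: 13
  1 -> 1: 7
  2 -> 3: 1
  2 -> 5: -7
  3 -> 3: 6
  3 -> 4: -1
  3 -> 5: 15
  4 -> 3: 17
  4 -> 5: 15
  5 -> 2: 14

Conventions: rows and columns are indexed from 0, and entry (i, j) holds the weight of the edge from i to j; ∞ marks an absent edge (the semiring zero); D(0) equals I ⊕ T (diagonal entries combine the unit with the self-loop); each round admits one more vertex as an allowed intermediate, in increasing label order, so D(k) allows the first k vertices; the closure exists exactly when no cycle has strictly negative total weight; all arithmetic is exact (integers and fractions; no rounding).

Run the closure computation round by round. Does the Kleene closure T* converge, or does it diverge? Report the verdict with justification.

D(0):
  [0, ∞, ∞, ∞, 13, ∞]
  [∞, 0, ∞, ∞, ∞, ∞]
  [∞, ∞, 0, 1, ∞, -7]
  [∞, ∞, ∞, 0, -1, 15]
  [∞, ∞, ∞, 17, 0, 15]
  [∞, ∞, 14, ∞, ∞, 0]
D(1):
  [0, ∞, ∞, ∞, 13, ∞]
  [∞, 0, ∞, ∞, ∞, ∞]
  [∞, ∞, 0, 1, ∞, -7]
  [∞, ∞, ∞, 0, -1, 15]
  [∞, ∞, ∞, 17, 0, 15]
  [∞, ∞, 14, ∞, ∞, 0]
D(2):
  [0, ∞, ∞, ∞, 13, ∞]
  [∞, 0, ∞, ∞, ∞, ∞]
  [∞, ∞, 0, 1, ∞, -7]
  [∞, ∞, ∞, 0, -1, 15]
  [∞, ∞, ∞, 17, 0, 15]
  [∞, ∞, 14, ∞, ∞, 0]
D(3):
  [0, ∞, ∞, ∞, 13, ∞]
  [∞, 0, ∞, ∞, ∞, ∞]
  [∞, ∞, 0, 1, ∞, -7]
  [∞, ∞, ∞, 0, -1, 15]
  [∞, ∞, ∞, 17, 0, 15]
  [∞, ∞, 14, 15, ∞, 0]
D(4):
  [0, ∞, ∞, ∞, 13, ∞]
  [∞, 0, ∞, ∞, ∞, ∞]
  [∞, ∞, 0, 1, 0, -7]
  [∞, ∞, ∞, 0, -1, 15]
  [∞, ∞, ∞, 17, 0, 15]
  [∞, ∞, 14, 15, 14, 0]
D(5):
  [0, ∞, ∞, 30, 13, 28]
  [∞, 0, ∞, ∞, ∞, ∞]
  [∞, ∞, 0, 1, 0, -7]
  [∞, ∞, ∞, 0, -1, 14]
  [∞, ∞, ∞, 17, 0, 15]
  [∞, ∞, 14, 15, 14, 0]
D(6):
  [0, ∞, 42, 30, 13, 28]
  [∞, 0, ∞, ∞, ∞, ∞]
  [∞, ∞, 0, 1, 0, -7]
  [∞, ∞, 28, 0, -1, 14]
  [∞, ∞, 29, 17, 0, 15]
  [∞, ∞, 14, 15, 14, 0]
Key observation: every diagonal entry stays at the unit through all rounds, so no improving cycle exists.
Answer: CONVERGES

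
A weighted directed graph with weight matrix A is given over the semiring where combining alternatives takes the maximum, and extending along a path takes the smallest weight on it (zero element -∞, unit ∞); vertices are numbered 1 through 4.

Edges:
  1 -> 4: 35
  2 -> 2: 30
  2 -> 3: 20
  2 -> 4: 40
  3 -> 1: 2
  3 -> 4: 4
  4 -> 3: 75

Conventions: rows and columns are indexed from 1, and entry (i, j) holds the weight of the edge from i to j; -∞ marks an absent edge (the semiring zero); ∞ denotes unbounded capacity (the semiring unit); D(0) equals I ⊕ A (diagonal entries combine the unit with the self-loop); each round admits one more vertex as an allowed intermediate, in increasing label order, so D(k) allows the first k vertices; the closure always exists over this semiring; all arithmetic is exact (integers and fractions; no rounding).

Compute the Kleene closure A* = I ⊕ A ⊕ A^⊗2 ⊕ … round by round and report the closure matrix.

D(0):
  [∞, -∞, -∞, 35]
  [-∞, ∞, 20, 40]
  [2, -∞, ∞, 4]
  [-∞, -∞, 75, ∞]
D(1):
  [∞, -∞, -∞, 35]
  [-∞, ∞, 20, 40]
  [2, -∞, ∞, 4]
  [-∞, -∞, 75, ∞]
D(2):
  [∞, -∞, -∞, 35]
  [-∞, ∞, 20, 40]
  [2, -∞, ∞, 4]
  [-∞, -∞, 75, ∞]
D(3):
  [∞, -∞, -∞, 35]
  [2, ∞, 20, 40]
  [2, -∞, ∞, 4]
  [2, -∞, 75, ∞]
D(4):
  [∞, -∞, 35, 35]
  [2, ∞, 40, 40]
  [2, -∞, ∞, 4]
  [2, -∞, 75, ∞]
Answer: A* = [[∞, -∞, 35, 35], [2, ∞, 40, 40], [2, -∞, ∞, 4], [2, -∞, 75, ∞]]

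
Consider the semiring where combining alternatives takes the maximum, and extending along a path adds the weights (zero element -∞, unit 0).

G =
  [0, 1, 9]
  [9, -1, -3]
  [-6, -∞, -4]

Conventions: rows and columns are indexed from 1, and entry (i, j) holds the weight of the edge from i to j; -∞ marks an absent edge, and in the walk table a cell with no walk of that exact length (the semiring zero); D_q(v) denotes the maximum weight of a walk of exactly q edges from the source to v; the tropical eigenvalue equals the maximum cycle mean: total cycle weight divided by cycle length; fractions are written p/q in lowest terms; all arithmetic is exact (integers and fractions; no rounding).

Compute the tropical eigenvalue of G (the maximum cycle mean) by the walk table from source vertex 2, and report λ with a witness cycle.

q=0: [-∞, 0, -∞]
q=1: [9, -1, -3]
q=2: [9, 10, 18]
q=3: [19, 10, 18]
Optimal cycle mean attained by: cycle 1->2->1, total 1 + 9, length 2.
Answer: λ = 5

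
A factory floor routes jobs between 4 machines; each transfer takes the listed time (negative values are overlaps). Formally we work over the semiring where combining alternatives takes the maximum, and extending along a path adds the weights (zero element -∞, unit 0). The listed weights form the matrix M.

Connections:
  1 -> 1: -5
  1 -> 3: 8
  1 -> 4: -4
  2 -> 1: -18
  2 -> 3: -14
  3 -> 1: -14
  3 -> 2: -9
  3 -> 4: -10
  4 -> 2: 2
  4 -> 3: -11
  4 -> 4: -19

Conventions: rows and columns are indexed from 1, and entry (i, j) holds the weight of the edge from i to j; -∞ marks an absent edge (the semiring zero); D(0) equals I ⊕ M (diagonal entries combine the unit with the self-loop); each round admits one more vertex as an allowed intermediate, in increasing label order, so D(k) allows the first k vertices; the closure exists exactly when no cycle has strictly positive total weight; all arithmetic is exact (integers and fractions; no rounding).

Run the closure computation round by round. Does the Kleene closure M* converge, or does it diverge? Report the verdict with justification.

D(0):
  [0, -∞, 8, -4]
  [-18, 0, -14, -∞]
  [-14, -9, 0, -10]
  [-∞, 2, -11, 0]
D(1):
  [0, -∞, 8, -4]
  [-18, 0, -10, -22]
  [-14, -9, 0, -10]
  [-∞, 2, -11, 0]
D(2):
  [0, -∞, 8, -4]
  [-18, 0, -10, -22]
  [-14, -9, 0, -10]
  [-16, 2, -8, 0]
D(3):
  [0, -1, 8, -2]
  [-18, 0, -10, -20]
  [-14, -9, 0, -10]
  [-16, 2, -8, 0]
D(4):
  [0, 0, 8, -2]
  [-18, 0, -10, -20]
  [-14, -8, 0, -10]
  [-16, 2, -8, 0]
Key observation: every diagonal entry stays at the unit through all rounds, so no improving cycle exists.
Answer: CONVERGES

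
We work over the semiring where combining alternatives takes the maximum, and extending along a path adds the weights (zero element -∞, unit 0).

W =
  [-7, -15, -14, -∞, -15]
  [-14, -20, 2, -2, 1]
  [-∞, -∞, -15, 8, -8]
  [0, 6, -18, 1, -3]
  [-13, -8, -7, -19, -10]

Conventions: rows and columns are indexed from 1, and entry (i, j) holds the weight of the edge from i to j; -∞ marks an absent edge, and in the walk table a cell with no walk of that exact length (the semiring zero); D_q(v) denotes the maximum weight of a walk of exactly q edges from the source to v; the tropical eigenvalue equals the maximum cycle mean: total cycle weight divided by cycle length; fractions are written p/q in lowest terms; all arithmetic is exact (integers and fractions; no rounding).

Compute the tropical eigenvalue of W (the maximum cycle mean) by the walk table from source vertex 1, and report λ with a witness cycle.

q=0: [0, -∞, -∞, -∞, -∞]
q=1: [-7, -15, -14, -∞, -15]
q=2: [-14, -22, -13, -6, -14]
q=3: [-6, 0, -20, -5, -9]
q=4: [-5, 1, 2, -2, 1]
q=5: [-2, 4, 3, 10, 2]
Optimal cycle mean attained by: cycle 2->3->4->2, total 2 + 8 + 6, length 3.
Answer: λ = 16/3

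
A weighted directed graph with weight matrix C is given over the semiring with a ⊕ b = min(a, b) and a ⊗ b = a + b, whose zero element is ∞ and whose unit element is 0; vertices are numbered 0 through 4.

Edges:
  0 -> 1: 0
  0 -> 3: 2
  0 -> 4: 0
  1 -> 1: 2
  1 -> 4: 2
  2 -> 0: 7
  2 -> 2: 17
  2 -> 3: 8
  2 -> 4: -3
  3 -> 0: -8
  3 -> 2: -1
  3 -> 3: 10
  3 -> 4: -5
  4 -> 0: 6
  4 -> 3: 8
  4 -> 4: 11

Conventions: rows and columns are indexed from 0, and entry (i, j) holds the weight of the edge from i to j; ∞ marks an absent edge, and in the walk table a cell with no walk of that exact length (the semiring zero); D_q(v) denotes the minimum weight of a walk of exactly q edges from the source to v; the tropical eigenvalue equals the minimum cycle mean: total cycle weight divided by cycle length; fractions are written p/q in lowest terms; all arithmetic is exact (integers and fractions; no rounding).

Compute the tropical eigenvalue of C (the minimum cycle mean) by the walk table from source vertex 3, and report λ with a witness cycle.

q=0: [∞, ∞, ∞, 0, ∞]
q=1: [-8, ∞, -1, 10, -5]
q=2: [1, -8, 9, -6, -8]
q=3: [-14, -6, -7, 0, -11]
q=4: [-8, -14, -1, -12, -14]
q=5: [-20, -12, -13, -6, -17]
Optimal cycle mean attained by: cycle 0->3->0, total 2 + (-8), length 2.
Answer: λ = -3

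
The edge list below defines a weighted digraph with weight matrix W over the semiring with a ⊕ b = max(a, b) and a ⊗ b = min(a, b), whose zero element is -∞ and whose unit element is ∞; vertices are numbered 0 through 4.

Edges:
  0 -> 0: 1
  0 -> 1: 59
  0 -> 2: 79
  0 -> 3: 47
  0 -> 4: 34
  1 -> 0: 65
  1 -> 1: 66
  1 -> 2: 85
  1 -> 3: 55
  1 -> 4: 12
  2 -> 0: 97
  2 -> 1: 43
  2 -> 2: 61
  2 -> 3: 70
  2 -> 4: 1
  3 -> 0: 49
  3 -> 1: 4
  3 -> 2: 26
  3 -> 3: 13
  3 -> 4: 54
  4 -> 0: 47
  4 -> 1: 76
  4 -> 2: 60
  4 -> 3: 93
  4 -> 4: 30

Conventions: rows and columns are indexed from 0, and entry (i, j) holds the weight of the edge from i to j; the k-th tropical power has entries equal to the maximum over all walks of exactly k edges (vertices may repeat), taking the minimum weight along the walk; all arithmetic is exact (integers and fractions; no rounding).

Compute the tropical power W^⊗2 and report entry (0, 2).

W^⊗2:
  [79, 59, 61, 70, 47]
  [85, 66, 66, 70, 54]
  [61, 59, 79, 61, 54]
  [47, 54, 54, 54, 34]
  [65, 66, 76, 60, 54]
Key observation: the optimum is the walk 0->2->2, with weight 79 min 61 = 61.
Optimal value attained by: walk 0->2->2.
Answer: (W^⊗2)[0][2] = 61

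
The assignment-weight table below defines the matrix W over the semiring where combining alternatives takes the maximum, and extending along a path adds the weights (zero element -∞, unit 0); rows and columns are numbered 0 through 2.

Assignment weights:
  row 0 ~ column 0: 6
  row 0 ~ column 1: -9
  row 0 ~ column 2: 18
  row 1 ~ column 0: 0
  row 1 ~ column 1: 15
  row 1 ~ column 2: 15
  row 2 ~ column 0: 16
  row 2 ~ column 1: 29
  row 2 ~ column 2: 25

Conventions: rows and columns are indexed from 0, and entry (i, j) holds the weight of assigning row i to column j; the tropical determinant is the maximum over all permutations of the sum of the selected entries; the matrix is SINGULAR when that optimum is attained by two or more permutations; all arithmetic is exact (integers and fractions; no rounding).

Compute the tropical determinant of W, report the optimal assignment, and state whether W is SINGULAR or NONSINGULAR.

σ = (0, 1, 2): 6 + 15 + 25 = 46
σ = (0, 2, 1): 6 + 15 + 29 = 50
σ = (1, 0, 2): (-9) + 0 + 25 = 16
σ = (1, 2, 0): (-9) + 15 + 16 = 22
σ = (2, 0, 1): 18 + 0 + 29 = 47
σ = (2, 1, 0): 18 + 15 + 16 = 49
Optimal value attained by: σ = (0, 2, 1).
Answer: det⊕(W) = 50; verdict: NONSINGULAR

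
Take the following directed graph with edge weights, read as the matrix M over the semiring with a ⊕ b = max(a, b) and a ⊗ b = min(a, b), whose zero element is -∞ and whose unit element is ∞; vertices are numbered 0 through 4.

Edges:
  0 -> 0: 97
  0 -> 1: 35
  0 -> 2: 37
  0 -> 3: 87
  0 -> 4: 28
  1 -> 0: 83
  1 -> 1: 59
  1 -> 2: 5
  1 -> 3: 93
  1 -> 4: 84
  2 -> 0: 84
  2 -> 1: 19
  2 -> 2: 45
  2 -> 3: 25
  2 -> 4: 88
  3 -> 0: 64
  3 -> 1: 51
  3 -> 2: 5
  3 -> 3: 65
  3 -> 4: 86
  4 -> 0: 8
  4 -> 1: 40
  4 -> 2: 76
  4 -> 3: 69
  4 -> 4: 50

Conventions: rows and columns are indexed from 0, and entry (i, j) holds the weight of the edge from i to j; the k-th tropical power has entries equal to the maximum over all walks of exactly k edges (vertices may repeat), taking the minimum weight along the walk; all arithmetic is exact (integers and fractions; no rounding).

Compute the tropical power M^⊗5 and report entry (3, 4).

M^⊗2:
  [97, 51, 37, 87, 86]
  [83, 59, 76, 83, 86]
  [84, 40, 76, 84, 50]
  [64, 51, 76, 69, 65]
  [76, 51, 50, 65, 76]
M^⊗3:
  [97, 51, 76, 87, 86]
  [83, 59, 76, 83, 83]
  [84, 51, 50, 84, 84]
  [76, 51, 65, 65, 76]
  [76, 51, 76, 76, 65]
M^⊗4:
  [97, 51, 76, 87, 86]
  [83, 59, 76, 83, 83]
  [84, 51, 76, 84, 84]
  [76, 51, 76, 76, 65]
  [76, 51, 65, 76, 76]
M^⊗5:
  [97, 51, 76, 87, 86]
  [83, 59, 76, 83, 83]
  [84, 51, 76, 84, 84]
  [76, 51, 65, 76, 76]
  [76, 51, 76, 76, 76]
Key observation: the optimum is the walk 3->4->2->0->3->4, with weight 86 min 76 min 84 min 87 min 86 = 76.
Optimal value attained by: walk 3->4->2->0->3->4.
Answer: (M^⊗5)[3][4] = 76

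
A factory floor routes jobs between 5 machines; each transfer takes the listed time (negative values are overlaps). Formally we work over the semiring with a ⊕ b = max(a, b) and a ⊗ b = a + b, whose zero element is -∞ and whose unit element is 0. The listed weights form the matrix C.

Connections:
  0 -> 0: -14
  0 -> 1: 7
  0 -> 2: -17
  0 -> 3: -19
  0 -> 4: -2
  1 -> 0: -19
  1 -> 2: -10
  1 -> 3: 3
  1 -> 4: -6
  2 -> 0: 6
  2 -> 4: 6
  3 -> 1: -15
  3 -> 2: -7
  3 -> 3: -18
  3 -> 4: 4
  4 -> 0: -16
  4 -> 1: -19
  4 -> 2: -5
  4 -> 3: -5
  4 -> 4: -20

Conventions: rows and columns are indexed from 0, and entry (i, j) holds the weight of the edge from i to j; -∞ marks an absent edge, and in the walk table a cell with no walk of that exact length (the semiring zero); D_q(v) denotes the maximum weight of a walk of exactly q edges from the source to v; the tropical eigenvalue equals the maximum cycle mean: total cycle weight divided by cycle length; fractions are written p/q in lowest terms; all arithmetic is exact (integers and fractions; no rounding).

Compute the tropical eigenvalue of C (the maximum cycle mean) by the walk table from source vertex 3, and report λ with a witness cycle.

q=0: [-∞, -∞, -∞, 0, -∞]
q=1: [-∞, -15, -7, -18, 4]
q=2: [-1, -15, -1, -1, -1]
q=3: [5, 6, -6, -6, 5]
q=4: [0, 12, 0, 9, 3]
q=5: [6, 7, 2, 15, 13]
Optimal cycle mean attained by: cycle 0->1->3->4->2->0, total 7 + 3 + 4 + (-5) + 6, length 5.
Answer: λ = 3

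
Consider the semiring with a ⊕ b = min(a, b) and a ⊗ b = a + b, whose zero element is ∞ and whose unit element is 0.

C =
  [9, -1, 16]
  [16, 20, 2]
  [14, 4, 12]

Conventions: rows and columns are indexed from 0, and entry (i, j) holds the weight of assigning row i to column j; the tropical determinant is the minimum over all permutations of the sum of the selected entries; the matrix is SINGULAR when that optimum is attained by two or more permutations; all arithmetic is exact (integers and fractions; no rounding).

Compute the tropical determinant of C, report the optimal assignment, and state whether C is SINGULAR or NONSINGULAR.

σ = (0, 1, 2): 9 + 20 + 12 = 41
σ = (0, 2, 1): 9 + 2 + 4 = 15
σ = (1, 0, 2): (-1) + 16 + 12 = 27
σ = (1, 2, 0): (-1) + 2 + 14 = 15
σ = (2, 0, 1): 16 + 16 + 4 = 36
σ = (2, 1, 0): 16 + 20 + 14 = 50
Optimal value attained by: σ = (0, 2, 1).
Answer: det⊕(C) = 15; verdict: SINGULAR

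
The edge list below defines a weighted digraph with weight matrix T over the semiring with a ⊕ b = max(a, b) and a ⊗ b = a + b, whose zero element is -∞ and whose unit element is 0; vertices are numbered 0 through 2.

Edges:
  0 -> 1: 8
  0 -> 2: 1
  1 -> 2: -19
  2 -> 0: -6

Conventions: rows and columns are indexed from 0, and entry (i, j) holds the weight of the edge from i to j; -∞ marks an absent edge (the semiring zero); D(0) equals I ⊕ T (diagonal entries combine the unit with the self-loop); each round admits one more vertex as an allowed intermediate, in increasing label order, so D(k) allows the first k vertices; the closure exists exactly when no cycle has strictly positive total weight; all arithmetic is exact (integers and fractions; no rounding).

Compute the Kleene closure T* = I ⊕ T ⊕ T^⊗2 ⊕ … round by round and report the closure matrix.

D(0):
  [0, 8, 1]
  [-∞, 0, -19]
  [-6, -∞, 0]
D(1):
  [0, 8, 1]
  [-∞, 0, -19]
  [-6, 2, 0]
D(2):
  [0, 8, 1]
  [-∞, 0, -19]
  [-6, 2, 0]
D(3):
  [0, 8, 1]
  [-25, 0, -19]
  [-6, 2, 0]
Answer: T* = [[0, 8, 1], [-25, 0, -19], [-6, 2, 0]]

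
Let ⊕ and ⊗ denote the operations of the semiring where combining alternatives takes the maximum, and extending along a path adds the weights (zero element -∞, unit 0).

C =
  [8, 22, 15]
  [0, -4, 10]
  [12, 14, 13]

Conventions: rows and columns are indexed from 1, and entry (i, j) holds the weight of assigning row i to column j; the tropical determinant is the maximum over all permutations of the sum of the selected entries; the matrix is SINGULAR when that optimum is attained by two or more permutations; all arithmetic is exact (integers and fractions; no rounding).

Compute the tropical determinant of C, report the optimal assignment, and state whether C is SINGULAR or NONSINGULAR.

σ = (1, 2, 3): 8 + (-4) + 13 = 17
σ = (1, 3, 2): 8 + 10 + 14 = 32
σ = (2, 1, 3): 22 + 0 + 13 = 35
σ = (2, 3, 1): 22 + 10 + 12 = 44
σ = (3, 1, 2): 15 + 0 + 14 = 29
σ = (3, 2, 1): 15 + (-4) + 12 = 23
Optimal value attained by: σ = (2, 3, 1).
Answer: det⊕(C) = 44; verdict: NONSINGULAR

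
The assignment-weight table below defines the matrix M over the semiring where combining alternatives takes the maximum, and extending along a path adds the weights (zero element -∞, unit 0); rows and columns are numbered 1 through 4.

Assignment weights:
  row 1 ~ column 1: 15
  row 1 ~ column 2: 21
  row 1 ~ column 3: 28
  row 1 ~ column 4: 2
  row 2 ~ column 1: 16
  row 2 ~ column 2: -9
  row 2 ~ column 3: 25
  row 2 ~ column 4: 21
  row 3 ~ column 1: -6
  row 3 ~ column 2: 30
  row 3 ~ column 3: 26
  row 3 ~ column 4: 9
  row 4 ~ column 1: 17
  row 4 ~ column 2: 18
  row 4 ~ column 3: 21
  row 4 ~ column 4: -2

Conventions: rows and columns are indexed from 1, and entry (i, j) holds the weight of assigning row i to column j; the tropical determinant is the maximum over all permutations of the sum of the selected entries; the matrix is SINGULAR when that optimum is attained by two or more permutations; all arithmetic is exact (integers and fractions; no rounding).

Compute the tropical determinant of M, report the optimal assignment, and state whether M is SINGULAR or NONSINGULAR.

σ = (1, 2, 3, 4): 15 + (-9) + 26 + (-2) = 30
σ = (1, 2, 4, 3): 15 + (-9) + 9 + 21 = 36
σ = (1, 3, 2, 4): 15 + 25 + 30 + (-2) = 68
σ = (1, 3, 4, 2): 15 + 25 + 9 + 18 = 67
σ = (1, 4, 2, 3): 15 + 21 + 30 + 21 = 87
σ = (1, 4, 3, 2): 15 + 21 + 26 + 18 = 80
σ = (2, 1, 3, 4): 21 + 16 + 26 + (-2) = 61
σ = (2, 1, 4, 3): 21 + 16 + 9 + 21 = 67
σ = (2, 3, 1, 4): 21 + 25 + (-6) + (-2) = 38
σ = (2, 3, 4, 1): 21 + 25 + 9 + 17 = 72
σ = (2, 4, 1, 3): 21 + 21 + (-6) + 21 = 57
σ = (2, 4, 3, 1): 21 + 21 + 26 + 17 = 85
σ = (3, 1, 2, 4): 28 + 16 + 30 + (-2) = 72
σ = (3, 1, 4, 2): 28 + 16 + 9 + 18 = 71
σ = (3, 2, 1, 4): 28 + (-9) + (-6) + (-2) = 11
σ = (3, 2, 4, 1): 28 + (-9) + 9 + 17 = 45
σ = (3, 4, 1, 2): 28 + 21 + (-6) + 18 = 61
σ = (3, 4, 2, 1): 28 + 21 + 30 + 17 = 96
σ = (4, 1, 2, 3): 2 + 16 + 30 + 21 = 69
σ = (4, 1, 3, 2): 2 + 16 + 26 + 18 = 62
σ = (4, 2, 1, 3): 2 + (-9) + (-6) + 21 = 8
σ = (4, 2, 3, 1): 2 + (-9) + 26 + 17 = 36
σ = (4, 3, 1, 2): 2 + 25 + (-6) + 18 = 39
σ = (4, 3, 2, 1): 2 + 25 + 30 + 17 = 74
Optimal value attained by: σ = (3, 4, 2, 1).
Answer: det⊕(M) = 96; verdict: NONSINGULAR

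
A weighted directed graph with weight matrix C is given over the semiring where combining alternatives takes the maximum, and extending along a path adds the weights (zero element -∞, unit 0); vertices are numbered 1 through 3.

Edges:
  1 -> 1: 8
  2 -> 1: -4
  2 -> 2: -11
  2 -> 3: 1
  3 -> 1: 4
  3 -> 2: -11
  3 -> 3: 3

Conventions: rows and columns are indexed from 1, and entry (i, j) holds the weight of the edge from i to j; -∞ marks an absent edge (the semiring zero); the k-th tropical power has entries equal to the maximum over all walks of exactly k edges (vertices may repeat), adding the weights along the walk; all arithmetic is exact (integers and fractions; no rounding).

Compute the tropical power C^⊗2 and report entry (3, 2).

C^⊗2:
  [16, -∞, -∞]
  [5, -10, 4]
  [12, -8, 6]
Key observation: the optimum is the walk 3->3->2, with weight 3 + (-11) = -8.
Optimal value attained by: walk 3->3->2.
Answer: (C^⊗2)[3][2] = -8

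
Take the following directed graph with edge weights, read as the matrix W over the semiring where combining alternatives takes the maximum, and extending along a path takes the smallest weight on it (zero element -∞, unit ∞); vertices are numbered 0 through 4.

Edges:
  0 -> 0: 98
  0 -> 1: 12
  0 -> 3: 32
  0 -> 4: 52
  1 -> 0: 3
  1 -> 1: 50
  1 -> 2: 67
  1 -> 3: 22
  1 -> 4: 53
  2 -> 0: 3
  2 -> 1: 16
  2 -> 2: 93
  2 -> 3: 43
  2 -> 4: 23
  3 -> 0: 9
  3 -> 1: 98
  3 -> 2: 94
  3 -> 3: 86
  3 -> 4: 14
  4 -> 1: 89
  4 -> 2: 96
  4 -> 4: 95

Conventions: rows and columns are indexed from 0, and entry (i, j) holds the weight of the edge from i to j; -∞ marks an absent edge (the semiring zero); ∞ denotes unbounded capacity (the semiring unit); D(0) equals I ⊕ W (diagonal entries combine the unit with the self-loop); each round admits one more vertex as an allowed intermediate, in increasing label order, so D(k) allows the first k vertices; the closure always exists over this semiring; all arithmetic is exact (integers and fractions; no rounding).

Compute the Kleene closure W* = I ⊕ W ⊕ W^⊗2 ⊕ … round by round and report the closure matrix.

D(0):
  [∞, 12, -∞, 32, 52]
  [3, ∞, 67, 22, 53]
  [3, 16, ∞, 43, 23]
  [9, 98, 94, ∞, 14]
  [-∞, 89, 96, -∞, ∞]
D(1):
  [∞, 12, -∞, 32, 52]
  [3, ∞, 67, 22, 53]
  [3, 16, ∞, 43, 23]
  [9, 98, 94, ∞, 14]
  [-∞, 89, 96, -∞, ∞]
D(2):
  [∞, 12, 12, 32, 52]
  [3, ∞, 67, 22, 53]
  [3, 16, ∞, 43, 23]
  [9, 98, 94, ∞, 53]
  [3, 89, 96, 22, ∞]
D(3):
  [∞, 12, 12, 32, 52]
  [3, ∞, 67, 43, 53]
  [3, 16, ∞, 43, 23]
  [9, 98, 94, ∞, 53]
  [3, 89, 96, 43, ∞]
D(4):
  [∞, 32, 32, 32, 52]
  [9, ∞, 67, 43, 53]
  [9, 43, ∞, 43, 43]
  [9, 98, 94, ∞, 53]
  [9, 89, 96, 43, ∞]
D(5):
  [∞, 52, 52, 43, 52]
  [9, ∞, 67, 43, 53]
  [9, 43, ∞, 43, 43]
  [9, 98, 94, ∞, 53]
  [9, 89, 96, 43, ∞]
Answer: W* = [[∞, 52, 52, 43, 52], [9, ∞, 67, 43, 53], [9, 43, ∞, 43, 43], [9, 98, 94, ∞, 53], [9, 89, 96, 43, ∞]]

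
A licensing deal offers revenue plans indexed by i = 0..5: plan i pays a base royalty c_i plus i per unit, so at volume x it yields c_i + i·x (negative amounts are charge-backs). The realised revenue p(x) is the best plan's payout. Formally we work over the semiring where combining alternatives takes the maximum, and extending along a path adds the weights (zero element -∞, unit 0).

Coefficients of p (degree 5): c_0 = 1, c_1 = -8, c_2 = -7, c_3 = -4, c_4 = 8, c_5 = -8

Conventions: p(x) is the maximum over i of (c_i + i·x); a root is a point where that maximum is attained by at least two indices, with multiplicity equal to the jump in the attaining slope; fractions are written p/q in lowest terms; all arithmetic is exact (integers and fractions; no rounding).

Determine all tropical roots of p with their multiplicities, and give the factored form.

hull edge (i=0, c=1) to (i=4, c=8): slope 7/4, span 4
hull edge (i=4, c=8) to (i=5, c=-8): slope -16, span 1
Factored form: p(x) = -8 ⊗ (x ⊕ (-7/4)) ⊗ (x ⊕ (-7/4)) ⊗ (x ⊕ (-7/4)) ⊗ (x ⊕ (-7/4)) ⊗ (x ⊕ 16)
Answer: roots = -7/4 (mult 4), 16 (mult 1)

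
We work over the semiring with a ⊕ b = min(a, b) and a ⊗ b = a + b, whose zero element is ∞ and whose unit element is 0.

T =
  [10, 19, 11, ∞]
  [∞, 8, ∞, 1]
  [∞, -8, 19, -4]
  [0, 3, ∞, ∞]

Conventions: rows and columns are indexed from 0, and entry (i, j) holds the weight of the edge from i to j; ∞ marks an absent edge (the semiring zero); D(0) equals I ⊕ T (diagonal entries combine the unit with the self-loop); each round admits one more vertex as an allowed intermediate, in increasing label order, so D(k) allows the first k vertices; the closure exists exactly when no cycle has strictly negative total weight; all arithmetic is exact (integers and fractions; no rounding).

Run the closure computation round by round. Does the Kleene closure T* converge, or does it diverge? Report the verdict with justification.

D(0):
  [0, 19, 11, ∞]
  [∞, 0, ∞, 1]
  [∞, -8, 0, -4]
  [0, 3, ∞, 0]
D(1):
  [0, 19, 11, ∞]
  [∞, 0, ∞, 1]
  [∞, -8, 0, -4]
  [0, 3, 11, 0]
D(2):
  [0, 19, 11, 20]
  [∞, 0, ∞, 1]
  [∞, -8, 0, -7]
  [0, 3, 11, 0]
D(3):
  [0, 3, 11, 4]
  [∞, 0, ∞, 1]
  [∞, -8, 0, -7]
  [0, 3, 11, 0]
D(4):
  [0, 3, 11, 4]
  [1, 0, 12, 1]
  [-7, -8, 0, -7]
  [0, 3, 11, 0]
Key observation: every diagonal entry stays at the unit through all rounds, so no improving cycle exists.
Answer: CONVERGES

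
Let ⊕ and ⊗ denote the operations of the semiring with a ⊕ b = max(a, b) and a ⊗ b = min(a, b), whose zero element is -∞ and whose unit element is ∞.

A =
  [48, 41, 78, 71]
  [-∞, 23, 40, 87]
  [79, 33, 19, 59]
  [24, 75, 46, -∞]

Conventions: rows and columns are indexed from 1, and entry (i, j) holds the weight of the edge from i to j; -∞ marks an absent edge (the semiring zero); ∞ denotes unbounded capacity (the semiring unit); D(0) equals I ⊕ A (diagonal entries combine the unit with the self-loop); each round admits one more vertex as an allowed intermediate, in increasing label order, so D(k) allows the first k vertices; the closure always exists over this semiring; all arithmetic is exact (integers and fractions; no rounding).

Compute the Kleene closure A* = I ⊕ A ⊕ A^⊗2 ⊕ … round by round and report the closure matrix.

D(0):
  [∞, 41, 78, 71]
  [-∞, ∞, 40, 87]
  [79, 33, ∞, 59]
  [24, 75, 46, ∞]
D(1):
  [∞, 41, 78, 71]
  [-∞, ∞, 40, 87]
  [79, 41, ∞, 71]
  [24, 75, 46, ∞]
D(2):
  [∞, 41, 78, 71]
  [-∞, ∞, 40, 87]
  [79, 41, ∞, 71]
  [24, 75, 46, ∞]
D(3):
  [∞, 41, 78, 71]
  [40, ∞, 40, 87]
  [79, 41, ∞, 71]
  [46, 75, 46, ∞]
D(4):
  [∞, 71, 78, 71]
  [46, ∞, 46, 87]
  [79, 71, ∞, 71]
  [46, 75, 46, ∞]
Answer: A* = [[∞, 71, 78, 71], [46, ∞, 46, 87], [79, 71, ∞, 71], [46, 75, 46, ∞]]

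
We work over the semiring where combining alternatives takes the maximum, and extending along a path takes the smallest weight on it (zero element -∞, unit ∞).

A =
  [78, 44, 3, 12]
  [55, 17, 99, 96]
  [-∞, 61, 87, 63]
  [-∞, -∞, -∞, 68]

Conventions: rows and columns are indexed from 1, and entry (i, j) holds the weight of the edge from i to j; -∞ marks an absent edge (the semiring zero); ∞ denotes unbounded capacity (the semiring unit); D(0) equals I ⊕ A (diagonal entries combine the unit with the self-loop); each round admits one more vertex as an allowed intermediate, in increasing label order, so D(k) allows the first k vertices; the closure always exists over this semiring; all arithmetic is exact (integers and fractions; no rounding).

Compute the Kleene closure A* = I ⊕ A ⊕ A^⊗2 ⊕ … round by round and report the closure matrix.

D(0):
  [∞, 44, 3, 12]
  [55, ∞, 99, 96]
  [-∞, 61, ∞, 63]
  [-∞, -∞, -∞, ∞]
D(1):
  [∞, 44, 3, 12]
  [55, ∞, 99, 96]
  [-∞, 61, ∞, 63]
  [-∞, -∞, -∞, ∞]
D(2):
  [∞, 44, 44, 44]
  [55, ∞, 99, 96]
  [55, 61, ∞, 63]
  [-∞, -∞, -∞, ∞]
D(3):
  [∞, 44, 44, 44]
  [55, ∞, 99, 96]
  [55, 61, ∞, 63]
  [-∞, -∞, -∞, ∞]
D(4):
  [∞, 44, 44, 44]
  [55, ∞, 99, 96]
  [55, 61, ∞, 63]
  [-∞, -∞, -∞, ∞]
Answer: A* = [[∞, 44, 44, 44], [55, ∞, 99, 96], [55, 61, ∞, 63], [-∞, -∞, -∞, ∞]]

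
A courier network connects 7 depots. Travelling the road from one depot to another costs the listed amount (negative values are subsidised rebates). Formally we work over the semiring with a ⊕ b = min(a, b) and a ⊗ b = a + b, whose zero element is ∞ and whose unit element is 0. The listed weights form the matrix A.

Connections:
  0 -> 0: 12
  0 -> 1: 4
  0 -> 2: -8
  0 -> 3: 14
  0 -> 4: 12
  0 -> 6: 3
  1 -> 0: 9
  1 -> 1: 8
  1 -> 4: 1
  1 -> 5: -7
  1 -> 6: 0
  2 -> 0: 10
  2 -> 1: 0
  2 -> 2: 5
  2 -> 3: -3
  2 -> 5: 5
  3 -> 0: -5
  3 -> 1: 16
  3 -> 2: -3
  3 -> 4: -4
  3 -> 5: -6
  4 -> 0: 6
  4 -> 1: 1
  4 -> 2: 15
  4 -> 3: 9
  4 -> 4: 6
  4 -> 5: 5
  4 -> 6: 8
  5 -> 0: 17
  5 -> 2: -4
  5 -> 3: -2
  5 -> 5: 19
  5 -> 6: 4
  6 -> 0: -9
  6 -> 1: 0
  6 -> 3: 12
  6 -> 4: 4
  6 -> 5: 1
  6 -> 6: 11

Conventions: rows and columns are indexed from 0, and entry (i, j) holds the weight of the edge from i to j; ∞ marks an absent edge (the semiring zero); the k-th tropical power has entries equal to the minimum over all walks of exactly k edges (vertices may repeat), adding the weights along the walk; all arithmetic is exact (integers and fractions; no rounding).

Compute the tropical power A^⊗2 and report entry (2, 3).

A^⊗2:
  [-6, -8, -3, -11, 5, -3, 4]
  [-9, 0, -11, -9, 4, 1, -3]
  [-8, 5, -6, 2, -7, -9, 0]
  [2, -3, -13, -8, 2, 1, -2]
  [-1, 7, -2, 3, 2, -6, 1]
  [-7, -4, -5, -7, -6, -8, 15]
  [2, -5, -17, -1, 1, -7, -6]
Key observation: the optimum is the walk 2->2->3, with weight 5 + (-3) = 2.
Optimal value attained by: walk 2->2->3.
Answer: (A^⊗2)[2][3] = 2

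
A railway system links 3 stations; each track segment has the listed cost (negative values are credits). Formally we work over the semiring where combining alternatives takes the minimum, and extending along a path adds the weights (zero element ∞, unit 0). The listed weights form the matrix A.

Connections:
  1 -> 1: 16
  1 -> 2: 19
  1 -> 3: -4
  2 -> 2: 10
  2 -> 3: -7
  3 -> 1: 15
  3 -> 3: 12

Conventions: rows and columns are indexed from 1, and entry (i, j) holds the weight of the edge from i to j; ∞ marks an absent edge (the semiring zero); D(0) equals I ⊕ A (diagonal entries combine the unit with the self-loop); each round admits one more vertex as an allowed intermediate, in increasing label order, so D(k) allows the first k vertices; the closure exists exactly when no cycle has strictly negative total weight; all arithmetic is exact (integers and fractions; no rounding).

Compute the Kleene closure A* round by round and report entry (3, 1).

D(0):
  [0, 19, -4]
  [∞, 0, -7]
  [15, ∞, 0]
D(1):
  [0, 19, -4]
  [∞, 0, -7]
  [15, 34, 0]
D(2):
  [0, 19, -4]
  [∞, 0, -7]
  [15, 34, 0]
D(3):
  [0, 19, -4]
  [8, 0, -7]
  [15, 34, 0]
Answer: A*[3][1] = 15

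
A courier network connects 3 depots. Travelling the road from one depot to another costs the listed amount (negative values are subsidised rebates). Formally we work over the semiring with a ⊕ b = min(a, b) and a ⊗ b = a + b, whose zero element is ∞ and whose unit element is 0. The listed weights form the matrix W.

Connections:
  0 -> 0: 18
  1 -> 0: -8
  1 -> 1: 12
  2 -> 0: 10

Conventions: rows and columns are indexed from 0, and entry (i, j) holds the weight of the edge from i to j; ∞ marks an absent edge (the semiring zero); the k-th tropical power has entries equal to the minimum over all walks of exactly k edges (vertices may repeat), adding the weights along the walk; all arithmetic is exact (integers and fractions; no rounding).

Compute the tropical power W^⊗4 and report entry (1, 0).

W^⊗2:
  [36, ∞, ∞]
  [4, 24, ∞]
  [28, ∞, ∞]
W^⊗3:
  [54, ∞, ∞]
  [16, 36, ∞]
  [46, ∞, ∞]
W^⊗4:
  [72, ∞, ∞]
  [28, 48, ∞]
  [64, ∞, ∞]
Key observation: the optimum is the walk 1->1->1->1->0, with weight 12 + 12 + 12 + (-8) = 28.
Optimal value attained by: walk 1->1->1->1->0.
Answer: (W^⊗4)[1][0] = 28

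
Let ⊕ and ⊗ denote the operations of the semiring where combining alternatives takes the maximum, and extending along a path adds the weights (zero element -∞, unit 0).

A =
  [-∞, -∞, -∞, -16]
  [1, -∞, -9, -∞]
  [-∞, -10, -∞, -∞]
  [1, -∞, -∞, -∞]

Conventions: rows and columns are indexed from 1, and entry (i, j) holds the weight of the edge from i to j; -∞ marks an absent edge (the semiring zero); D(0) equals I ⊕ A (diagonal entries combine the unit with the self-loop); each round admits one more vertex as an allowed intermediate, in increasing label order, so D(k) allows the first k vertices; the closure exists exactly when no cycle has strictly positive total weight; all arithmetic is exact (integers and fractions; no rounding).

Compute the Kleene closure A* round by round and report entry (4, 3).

D(0):
  [0, -∞, -∞, -16]
  [1, 0, -9, -∞]
  [-∞, -10, 0, -∞]
  [1, -∞, -∞, 0]
D(1):
  [0, -∞, -∞, -16]
  [1, 0, -9, -15]
  [-∞, -10, 0, -∞]
  [1, -∞, -∞, 0]
D(2):
  [0, -∞, -∞, -16]
  [1, 0, -9, -15]
  [-9, -10, 0, -25]
  [1, -∞, -∞, 0]
D(3):
  [0, -∞, -∞, -16]
  [1, 0, -9, -15]
  [-9, -10, 0, -25]
  [1, -∞, -∞, 0]
D(4):
  [0, -∞, -∞, -16]
  [1, 0, -9, -15]
  [-9, -10, 0, -25]
  [1, -∞, -∞, 0]
Answer: A*[4][3] = -∞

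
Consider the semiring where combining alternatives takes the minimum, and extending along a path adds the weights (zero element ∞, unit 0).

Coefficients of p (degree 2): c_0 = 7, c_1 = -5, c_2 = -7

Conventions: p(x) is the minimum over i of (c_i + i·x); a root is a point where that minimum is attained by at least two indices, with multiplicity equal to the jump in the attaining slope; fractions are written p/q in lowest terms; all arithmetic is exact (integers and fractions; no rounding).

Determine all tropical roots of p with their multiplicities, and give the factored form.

hull edge (i=0, c=7) to (i=1, c=-5): slope -12, span 1
hull edge (i=1, c=-5) to (i=2, c=-7): slope -2, span 1
Factored form: p(x) = -7 ⊗ (x ⊕ 2) ⊗ (x ⊕ 12)
Answer: roots = 2 (mult 1), 12 (mult 1)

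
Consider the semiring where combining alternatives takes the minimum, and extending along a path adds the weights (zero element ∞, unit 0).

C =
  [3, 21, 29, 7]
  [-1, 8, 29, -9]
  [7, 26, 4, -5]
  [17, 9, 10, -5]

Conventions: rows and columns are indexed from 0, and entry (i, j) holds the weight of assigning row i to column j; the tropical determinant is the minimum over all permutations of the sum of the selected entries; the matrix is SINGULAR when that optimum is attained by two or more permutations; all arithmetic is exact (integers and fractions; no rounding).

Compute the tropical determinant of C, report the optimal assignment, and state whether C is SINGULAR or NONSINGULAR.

σ = (0, 1, 2, 3): 3 + 8 + 4 + (-5) = 10
σ = (0, 1, 3, 2): 3 + 8 + (-5) + 10 = 16
σ = (0, 2, 1, 3): 3 + 29 + 26 + (-5) = 53
σ = (0, 2, 3, 1): 3 + 29 + (-5) + 9 = 36
σ = (0, 3, 1, 2): 3 + (-9) + 26 + 10 = 30
σ = (0, 3, 2, 1): 3 + (-9) + 4 + 9 = 7
σ = (1, 0, 2, 3): 21 + (-1) + 4 + (-5) = 19
σ = (1, 0, 3, 2): 21 + (-1) + (-5) + 10 = 25
σ = (1, 2, 0, 3): 21 + 29 + 7 + (-5) = 52
σ = (1, 2, 3, 0): 21 + 29 + (-5) + 17 = 62
σ = (1, 3, 0, 2): 21 + (-9) + 7 + 10 = 29
σ = (1, 3, 2, 0): 21 + (-9) + 4 + 17 = 33
σ = (2, 0, 1, 3): 29 + (-1) + 26 + (-5) = 49
σ = (2, 0, 3, 1): 29 + (-1) + (-5) + 9 = 32
σ = (2, 1, 0, 3): 29 + 8 + 7 + (-5) = 39
σ = (2, 1, 3, 0): 29 + 8 + (-5) + 17 = 49
σ = (2, 3, 0, 1): 29 + (-9) + 7 + 9 = 36
σ = (2, 3, 1, 0): 29 + (-9) + 26 + 17 = 63
σ = (3, 0, 1, 2): 7 + (-1) + 26 + 10 = 42
σ = (3, 0, 2, 1): 7 + (-1) + 4 + 9 = 19
σ = (3, 1, 0, 2): 7 + 8 + 7 + 10 = 32
σ = (3, 1, 2, 0): 7 + 8 + 4 + 17 = 36
σ = (3, 2, 0, 1): 7 + 29 + 7 + 9 = 52
σ = (3, 2, 1, 0): 7 + 29 + 26 + 17 = 79
Optimal value attained by: σ = (0, 3, 2, 1).
Answer: det⊕(C) = 7; verdict: NONSINGULAR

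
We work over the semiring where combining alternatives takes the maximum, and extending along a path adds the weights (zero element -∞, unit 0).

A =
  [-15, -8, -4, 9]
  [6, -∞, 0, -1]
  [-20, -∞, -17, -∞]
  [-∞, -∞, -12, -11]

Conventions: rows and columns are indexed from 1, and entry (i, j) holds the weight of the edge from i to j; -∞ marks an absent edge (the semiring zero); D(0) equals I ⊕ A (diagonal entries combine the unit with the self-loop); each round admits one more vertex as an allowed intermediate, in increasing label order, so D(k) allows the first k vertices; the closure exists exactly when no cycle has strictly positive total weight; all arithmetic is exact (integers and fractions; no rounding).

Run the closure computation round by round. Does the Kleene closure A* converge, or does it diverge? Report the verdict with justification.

D(0):
  [0, -8, -4, 9]
  [6, 0, 0, -1]
  [-20, -∞, 0, -∞]
  [-∞, -∞, -12, 0]
D(1):
  [0, -8, -4, 9]
  [6, 0, 2, 15]
  [-20, -28, 0, -11]
  [-∞, -∞, -12, 0]
D(2):
  [0, -8, -4, 9]
  [6, 0, 2, 15]
  [-20, -28, 0, -11]
  [-∞, -∞, -12, 0]
D(3):
  [0, -8, -4, 9]
  [6, 0, 2, 15]
  [-20, -28, 0, -11]
  [-32, -40, -12, 0]
D(4):
  [0, -8, -3, 9]
  [6, 0, 3, 15]
  [-20, -28, 0, -11]
  [-32, -40, -12, 0]
Key observation: every diagonal entry stays at the unit through all rounds, so no improving cycle exists.
Answer: CONVERGES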